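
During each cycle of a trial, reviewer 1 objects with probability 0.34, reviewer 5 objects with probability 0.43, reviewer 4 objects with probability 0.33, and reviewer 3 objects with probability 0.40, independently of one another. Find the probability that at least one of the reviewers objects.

P(none) = (1 − 0.34) × (1 − 0.43) × (1 − 0.33) × (1 − 0.40) = 0.66 × 0.57 × 0.67 × 0.60 = 0.1512324
P(at least one) = 1 − 0.1512324 = 0.8487676

0.8487676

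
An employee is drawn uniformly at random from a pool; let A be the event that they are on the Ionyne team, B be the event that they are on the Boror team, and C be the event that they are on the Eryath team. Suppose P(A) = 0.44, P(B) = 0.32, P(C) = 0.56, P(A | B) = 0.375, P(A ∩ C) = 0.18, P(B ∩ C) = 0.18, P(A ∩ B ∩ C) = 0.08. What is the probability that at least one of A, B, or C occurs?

P(A ∩ B) = P(B)·P(A|B) = 0.32 × 0.375 = 0.12
P(A ∪ B ∪ C) = 0.44 + 0.32 + 0.56 − 0.12 − 0.18 − 0.18 + 0.08 = 0.92

0.92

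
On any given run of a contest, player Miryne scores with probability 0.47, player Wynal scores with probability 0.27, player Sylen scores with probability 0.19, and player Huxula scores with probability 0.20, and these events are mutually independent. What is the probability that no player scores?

0.2507112

Independence gives P(none) = ∏(1 − pᵢ).
P(none) = (1 − 0.47) × (1 − 0.27) × (1 − 0.19) × (1 − 0.20) = 0.53 × 0.73 × 0.81 × 0.80 = 0.2507112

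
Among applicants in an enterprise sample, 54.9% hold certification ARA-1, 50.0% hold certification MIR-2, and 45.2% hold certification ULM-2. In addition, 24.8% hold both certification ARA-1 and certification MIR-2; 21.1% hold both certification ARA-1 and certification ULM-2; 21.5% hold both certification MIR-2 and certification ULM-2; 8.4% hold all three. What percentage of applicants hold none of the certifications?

8.9%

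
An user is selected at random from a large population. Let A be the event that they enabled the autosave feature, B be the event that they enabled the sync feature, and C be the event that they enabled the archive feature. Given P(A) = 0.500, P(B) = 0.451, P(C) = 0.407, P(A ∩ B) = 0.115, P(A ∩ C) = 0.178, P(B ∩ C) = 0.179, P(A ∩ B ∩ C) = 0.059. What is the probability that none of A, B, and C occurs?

P(A ∪ B ∪ C) = 0.500 + 0.451 + 0.407 − 0.115 − 0.178 − 0.179 + 0.059 = 0.945
P(none) = 1 − 0.945 = 0.055

0.055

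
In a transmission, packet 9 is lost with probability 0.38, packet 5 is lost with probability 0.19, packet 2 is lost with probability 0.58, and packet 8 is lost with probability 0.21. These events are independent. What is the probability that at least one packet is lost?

0.83337004

P(none) = (1 − 0.38) × (1 − 0.19) × (1 − 0.58) × (1 − 0.21) = 0.62 × 0.81 × 0.42 × 0.79 = 0.16662996
P(at least one) = 1 − 0.16662996 = 0.83337004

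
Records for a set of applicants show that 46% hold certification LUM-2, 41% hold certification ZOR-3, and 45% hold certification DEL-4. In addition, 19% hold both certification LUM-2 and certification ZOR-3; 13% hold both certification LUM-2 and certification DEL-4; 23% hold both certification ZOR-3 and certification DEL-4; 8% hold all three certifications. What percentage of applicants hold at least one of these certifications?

P(≥1) = 46 + 41 + 45 − 19 − 13 − 23 + 8 = 85%

85%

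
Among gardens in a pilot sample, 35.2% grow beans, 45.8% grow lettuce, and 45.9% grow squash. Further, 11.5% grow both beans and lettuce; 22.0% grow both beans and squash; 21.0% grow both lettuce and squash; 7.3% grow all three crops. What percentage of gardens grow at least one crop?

P(at least one) = 35.2 + 45.8 + 45.9 − 11.5 − 22.0 − 21.0 + 7.3 = 79.7%

79.7%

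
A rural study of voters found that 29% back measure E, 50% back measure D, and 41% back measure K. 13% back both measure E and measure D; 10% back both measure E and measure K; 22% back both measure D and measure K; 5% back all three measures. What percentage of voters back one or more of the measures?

80%

By inclusion–exclusion:
P(at least one) = 29 + 50 + 41 − 13 − 10 − 22 + 5 = 80%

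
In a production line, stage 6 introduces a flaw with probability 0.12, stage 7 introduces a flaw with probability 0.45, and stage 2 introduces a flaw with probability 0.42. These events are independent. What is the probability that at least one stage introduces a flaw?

0.71928

P(none) = (1 − 0.12) × (1 − 0.45) × (1 − 0.42) = 0.88 × 0.55 × 0.58 = 0.28072
P(at least one) = 1 − 0.28072 = 0.71928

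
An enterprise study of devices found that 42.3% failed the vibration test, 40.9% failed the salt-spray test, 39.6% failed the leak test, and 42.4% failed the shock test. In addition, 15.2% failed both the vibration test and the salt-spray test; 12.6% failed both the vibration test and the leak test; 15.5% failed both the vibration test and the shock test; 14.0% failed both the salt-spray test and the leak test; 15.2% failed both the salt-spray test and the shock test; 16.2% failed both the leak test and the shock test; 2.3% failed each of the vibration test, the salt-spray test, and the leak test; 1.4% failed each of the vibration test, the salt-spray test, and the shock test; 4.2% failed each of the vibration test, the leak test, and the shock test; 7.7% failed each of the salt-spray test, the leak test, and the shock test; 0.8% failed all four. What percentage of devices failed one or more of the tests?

P(union) = 42.3 + 40.9 + 39.6 + 42.4 − 15.2 − 12.6 − 15.5 − 14.0 − 15.2 − 16.2 + 2.3 + 1.4 + 4.2 + 7.7 − 0.8 = 91.3%

91.3%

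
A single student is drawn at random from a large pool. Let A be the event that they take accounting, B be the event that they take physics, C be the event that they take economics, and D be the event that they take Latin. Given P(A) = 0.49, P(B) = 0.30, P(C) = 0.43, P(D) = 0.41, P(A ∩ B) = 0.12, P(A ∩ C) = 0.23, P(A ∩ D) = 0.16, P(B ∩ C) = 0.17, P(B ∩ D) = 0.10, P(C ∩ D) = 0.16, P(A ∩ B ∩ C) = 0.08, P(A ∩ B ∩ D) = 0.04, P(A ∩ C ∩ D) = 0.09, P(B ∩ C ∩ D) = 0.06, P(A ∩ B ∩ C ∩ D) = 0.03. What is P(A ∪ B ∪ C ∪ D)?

By inclusion–exclusion:
P(A ∪ B ∪ C ∪ D) = 0.49 + 0.30 + 0.43 + 0.41 − 0.12 − 0.23 − 0.16 − 0.17 − 0.10 − 0.16 + 0.08 + 0.04 + 0.09 + 0.06 − 0.03 = 0.93

0.93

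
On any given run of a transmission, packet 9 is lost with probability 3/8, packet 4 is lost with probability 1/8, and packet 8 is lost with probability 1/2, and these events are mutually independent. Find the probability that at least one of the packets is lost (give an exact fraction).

Independence gives P(none) = ∏(1 − pᵢ).
P(none) = (1 − 3/8) × (1 − 1/8) × (1 − 1/2) = 5/8 × 7/8 × 1/2 = 35/128
P(at least one) = 1 − 35/128 = 93/128

93/128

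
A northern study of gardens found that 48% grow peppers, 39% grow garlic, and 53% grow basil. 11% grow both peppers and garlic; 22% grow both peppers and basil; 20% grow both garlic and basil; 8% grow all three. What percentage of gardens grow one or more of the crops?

P(union) = 48 + 39 + 53 − 11 − 22 − 20 + 8 = 95%

95%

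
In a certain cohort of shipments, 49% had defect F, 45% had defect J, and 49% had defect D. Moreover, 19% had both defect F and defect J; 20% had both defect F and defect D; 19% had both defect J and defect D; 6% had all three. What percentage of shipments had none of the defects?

P(≥1) = 49 + 45 + 49 − 19 − 20 − 19 + 6 = 91%
P(none) = 100% − 91% = 9%

9%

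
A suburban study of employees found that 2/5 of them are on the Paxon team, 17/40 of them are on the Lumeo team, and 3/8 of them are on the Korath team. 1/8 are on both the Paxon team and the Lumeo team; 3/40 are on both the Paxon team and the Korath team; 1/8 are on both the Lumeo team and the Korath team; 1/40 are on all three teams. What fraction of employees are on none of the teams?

1/10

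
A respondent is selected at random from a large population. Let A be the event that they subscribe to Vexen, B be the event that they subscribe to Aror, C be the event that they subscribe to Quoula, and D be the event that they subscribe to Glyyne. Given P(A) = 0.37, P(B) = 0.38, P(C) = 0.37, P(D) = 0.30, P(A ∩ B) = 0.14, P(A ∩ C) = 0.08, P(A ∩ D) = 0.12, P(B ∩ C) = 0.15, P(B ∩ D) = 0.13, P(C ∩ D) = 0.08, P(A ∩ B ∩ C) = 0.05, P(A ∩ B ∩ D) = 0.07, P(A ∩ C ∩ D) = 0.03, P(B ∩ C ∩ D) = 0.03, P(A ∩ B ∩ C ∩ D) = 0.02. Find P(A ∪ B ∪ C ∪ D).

0.88

By inclusion-exclusion,
P(A ∪ B ∪ C ∪ D) = 0.37 + 0.38 + 0.37 + 0.30 − 0.14 − 0.08 − 0.12 − 0.15 − 0.13 − 0.08 + 0.05 + 0.07 + 0.03 + 0.03 − 0.02 = 0.88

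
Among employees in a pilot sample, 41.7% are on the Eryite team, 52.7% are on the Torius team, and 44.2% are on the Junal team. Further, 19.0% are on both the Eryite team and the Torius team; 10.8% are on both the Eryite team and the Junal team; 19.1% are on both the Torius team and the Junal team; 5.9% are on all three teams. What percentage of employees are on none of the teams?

4.4%

By inclusion–exclusion:
P(≥1) = 41.7 + 52.7 + 44.2 − 19.0 − 10.8 − 19.1 + 5.9 = 95.6%
P(none) = 100% − 95.6% = 4.4%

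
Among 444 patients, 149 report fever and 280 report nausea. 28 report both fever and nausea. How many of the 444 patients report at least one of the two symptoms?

|union| = 149 + 280 − 28 = 401

401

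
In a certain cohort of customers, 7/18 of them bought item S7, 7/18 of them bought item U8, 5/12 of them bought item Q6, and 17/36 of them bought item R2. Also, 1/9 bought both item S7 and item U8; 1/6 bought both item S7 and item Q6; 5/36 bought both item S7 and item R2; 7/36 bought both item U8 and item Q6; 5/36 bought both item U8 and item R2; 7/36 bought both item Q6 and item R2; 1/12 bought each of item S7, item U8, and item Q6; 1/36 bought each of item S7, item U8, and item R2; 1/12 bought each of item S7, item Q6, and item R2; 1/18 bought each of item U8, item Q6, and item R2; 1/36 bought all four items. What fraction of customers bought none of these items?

By inclusion–exclusion:
P(union) = 7/18 + 7/18 + 5/12 + 17/36 − 1/9 − 1/6 − 5/36 − 7/36 − 5/36 − 7/36 + 1/12 + 1/36 + 1/12 + 1/18 − 1/36 = 17/18
P(none) = 1 − 17/18 = 1/18

1/18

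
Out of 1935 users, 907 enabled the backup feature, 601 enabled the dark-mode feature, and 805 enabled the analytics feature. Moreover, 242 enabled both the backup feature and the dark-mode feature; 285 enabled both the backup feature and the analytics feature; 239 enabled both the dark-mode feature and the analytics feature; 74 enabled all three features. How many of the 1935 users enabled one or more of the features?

1621

By inclusion-exclusion,
|union| = 907 + 601 + 805 − 242 − 285 − 239 + 74 = 1621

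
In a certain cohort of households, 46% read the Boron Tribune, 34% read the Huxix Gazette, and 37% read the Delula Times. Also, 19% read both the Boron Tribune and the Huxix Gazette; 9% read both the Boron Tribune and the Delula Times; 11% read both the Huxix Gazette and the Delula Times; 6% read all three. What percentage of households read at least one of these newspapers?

P(≥1) = 46 + 34 + 37 − 19 − 9 − 11 + 6 = 84%

84%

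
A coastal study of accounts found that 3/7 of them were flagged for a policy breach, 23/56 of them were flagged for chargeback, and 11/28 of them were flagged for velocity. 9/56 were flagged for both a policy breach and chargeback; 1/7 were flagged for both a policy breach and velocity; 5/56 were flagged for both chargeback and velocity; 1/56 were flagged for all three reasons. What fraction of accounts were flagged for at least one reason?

6/7

P(at least one) = 3/7 + 23/56 + 11/28 − 9/56 − 1/7 − 5/56 + 1/56 = 6/7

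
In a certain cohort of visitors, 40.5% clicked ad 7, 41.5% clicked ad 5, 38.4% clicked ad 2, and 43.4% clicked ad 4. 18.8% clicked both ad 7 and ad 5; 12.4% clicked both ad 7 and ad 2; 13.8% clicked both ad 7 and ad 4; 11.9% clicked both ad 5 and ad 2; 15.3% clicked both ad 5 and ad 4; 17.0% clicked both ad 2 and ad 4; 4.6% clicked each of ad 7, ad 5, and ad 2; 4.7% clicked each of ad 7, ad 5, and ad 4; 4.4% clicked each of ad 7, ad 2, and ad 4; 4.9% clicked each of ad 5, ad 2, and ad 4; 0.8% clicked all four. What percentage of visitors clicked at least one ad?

P(at least one) = 40.5 + 41.5 + 38.4 + 43.4 − 18.8 − 12.4 − 13.8 − 11.9 − 15.3 − 17.0 + 4.6 + 4.7 + 4.4 + 4.9 − 0.8 = 92.4%

92.4%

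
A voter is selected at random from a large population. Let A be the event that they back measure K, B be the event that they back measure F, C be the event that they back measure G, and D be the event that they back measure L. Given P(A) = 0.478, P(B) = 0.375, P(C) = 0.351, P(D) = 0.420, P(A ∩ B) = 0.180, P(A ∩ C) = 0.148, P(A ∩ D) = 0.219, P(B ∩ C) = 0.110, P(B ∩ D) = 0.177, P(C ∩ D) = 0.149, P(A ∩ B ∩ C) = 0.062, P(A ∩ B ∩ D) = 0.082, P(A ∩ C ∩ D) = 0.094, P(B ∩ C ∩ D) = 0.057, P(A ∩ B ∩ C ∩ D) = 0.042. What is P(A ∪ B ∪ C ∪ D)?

By inclusion–exclusion:
P(A ∪ B ∪ C ∪ D) = 0.478 + 0.375 + 0.351 + 0.420 − 0.180 − 0.148 − 0.219 − 0.110 − 0.177 − 0.149 + 0.062 + 0.082 + 0.094 + 0.057 − 0.042 = 0.894

0.894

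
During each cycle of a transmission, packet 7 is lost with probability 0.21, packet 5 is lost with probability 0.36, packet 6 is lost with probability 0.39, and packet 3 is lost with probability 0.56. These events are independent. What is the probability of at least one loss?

0.86429696

P(none) = (1 − 0.21) × (1 − 0.36) × (1 − 0.39) × (1 − 0.56) = 0.79 × 0.64 × 0.61 × 0.44 = 0.13570304
P(at least one) = 1 − 0.13570304 = 0.86429696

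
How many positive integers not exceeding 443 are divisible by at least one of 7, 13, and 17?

floor(443/7) + floor(443/13) + floor(443/17) − floor(443/91) − floor(443/119) − floor(443/221) + floor(443/1547) = 63 + 34 + 26 − 4 − 3 − 2 + 0 = 114

114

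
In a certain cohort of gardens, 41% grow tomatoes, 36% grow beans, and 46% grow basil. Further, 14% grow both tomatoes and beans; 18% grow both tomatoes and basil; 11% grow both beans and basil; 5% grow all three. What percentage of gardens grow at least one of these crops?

85%

By inclusion–exclusion:
P(at least one) = 41 + 36 + 46 − 14 − 18 − 11 + 5 = 85%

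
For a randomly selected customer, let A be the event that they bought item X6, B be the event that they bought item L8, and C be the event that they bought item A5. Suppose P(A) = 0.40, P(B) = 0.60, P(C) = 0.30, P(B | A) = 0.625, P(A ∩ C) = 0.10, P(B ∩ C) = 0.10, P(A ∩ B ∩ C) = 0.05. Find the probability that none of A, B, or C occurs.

P(A ∩ B) = P(A)·P(B|A) = 0.40 × 0.625 = 0.25
By inclusion–exclusion:
P(A ∪ B ∪ C) = 0.40 + 0.60 + 0.30 − 0.25 − 0.10 − 0.10 + 0.05 = 0.90
P(none) = 1 − 0.90 = 0.10

0.10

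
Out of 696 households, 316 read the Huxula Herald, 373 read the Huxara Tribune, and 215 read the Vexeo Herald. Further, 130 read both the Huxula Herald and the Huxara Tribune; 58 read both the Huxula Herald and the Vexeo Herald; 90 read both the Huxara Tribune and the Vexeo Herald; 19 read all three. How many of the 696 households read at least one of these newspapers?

645

Apply inclusion-exclusion:
|at least one| = 316 + 373 + 215 − 130 − 58 − 90 + 19 = 645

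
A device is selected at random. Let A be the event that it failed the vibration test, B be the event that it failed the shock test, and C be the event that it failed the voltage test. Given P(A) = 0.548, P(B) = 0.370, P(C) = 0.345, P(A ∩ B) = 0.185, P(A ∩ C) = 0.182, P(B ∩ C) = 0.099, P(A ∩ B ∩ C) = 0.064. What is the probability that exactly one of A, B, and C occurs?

0.523

By inclusion–exclusion (exactly-one form):
P(exactly one) = 0.548 + 0.370 + 0.345 − 2·0.185 − 2·0.182 − 2·0.099 + 3·0.064 = 0.523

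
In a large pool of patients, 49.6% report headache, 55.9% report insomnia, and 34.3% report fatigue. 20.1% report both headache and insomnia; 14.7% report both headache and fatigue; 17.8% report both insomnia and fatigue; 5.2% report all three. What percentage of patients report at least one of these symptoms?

92.4%

By inclusion–exclusion:
P(≥1) = 49.6 + 55.9 + 34.3 − 20.1 − 14.7 − 17.8 + 5.2 = 92.4%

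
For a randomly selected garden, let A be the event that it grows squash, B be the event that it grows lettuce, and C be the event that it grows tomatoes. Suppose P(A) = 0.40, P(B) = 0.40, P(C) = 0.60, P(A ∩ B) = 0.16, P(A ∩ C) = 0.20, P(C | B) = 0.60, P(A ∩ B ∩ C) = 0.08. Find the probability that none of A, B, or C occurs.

0.12

P(B ∩ C) = P(B)·P(C|B) = 0.40 × 0.60 = 0.24
Inclusion–exclusion gives
P(A ∪ B ∪ C) = 0.40 + 0.40 + 0.60 − 0.16 − 0.20 − 0.24 + 0.08 = 0.88
P(none) = 1 − 0.88 = 0.12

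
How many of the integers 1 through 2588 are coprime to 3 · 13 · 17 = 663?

1499

Inclusion–exclusion gives
⌊2588/3⌋ + ⌊2588/13⌋ + ⌊2588/17⌋ − ⌊2588/39⌋ − ⌊2588/51⌋ − ⌊2588/221⌋ + ⌊2588/663⌋ = 862 + 199 + 152 − 66 − 50 − 11 + 3 = 1089
2588 − 1089 = 1499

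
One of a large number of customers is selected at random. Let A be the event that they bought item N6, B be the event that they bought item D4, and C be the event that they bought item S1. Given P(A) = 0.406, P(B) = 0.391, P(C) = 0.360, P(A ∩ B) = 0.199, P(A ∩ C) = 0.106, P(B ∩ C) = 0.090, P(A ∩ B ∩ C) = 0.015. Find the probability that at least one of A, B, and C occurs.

0.777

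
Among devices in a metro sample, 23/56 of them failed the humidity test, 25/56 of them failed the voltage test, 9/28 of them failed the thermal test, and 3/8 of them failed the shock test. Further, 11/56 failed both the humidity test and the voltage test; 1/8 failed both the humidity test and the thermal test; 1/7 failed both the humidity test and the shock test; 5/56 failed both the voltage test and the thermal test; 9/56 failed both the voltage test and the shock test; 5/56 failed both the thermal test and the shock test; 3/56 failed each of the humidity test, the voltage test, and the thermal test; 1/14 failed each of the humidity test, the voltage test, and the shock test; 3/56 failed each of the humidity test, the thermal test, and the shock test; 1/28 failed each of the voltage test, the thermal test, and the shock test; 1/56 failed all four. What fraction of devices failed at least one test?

P(union) = 23/56 + 25/56 + 9/28 + 3/8 − 11/56 − 1/8 − 1/7 − 5/56 − 9/56 − 5/56 + 3/56 + 1/14 + 3/56 + 1/28 − 1/56 = 53/56

53/56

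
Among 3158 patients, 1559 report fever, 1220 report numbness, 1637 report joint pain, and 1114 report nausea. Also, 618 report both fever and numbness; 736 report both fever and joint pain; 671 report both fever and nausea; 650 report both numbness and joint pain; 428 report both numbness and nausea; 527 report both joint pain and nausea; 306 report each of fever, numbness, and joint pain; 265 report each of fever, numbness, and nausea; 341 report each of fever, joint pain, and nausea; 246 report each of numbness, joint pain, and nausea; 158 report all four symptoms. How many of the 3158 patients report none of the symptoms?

|at least one| = 1559 + 1220 + 1637 + 1114 − 618 − 736 − 671 − 650 − 428 − 527 + 306 + 265 + 341 + 246 − 158 = 2900
None: 3158 − 2900 = 258

258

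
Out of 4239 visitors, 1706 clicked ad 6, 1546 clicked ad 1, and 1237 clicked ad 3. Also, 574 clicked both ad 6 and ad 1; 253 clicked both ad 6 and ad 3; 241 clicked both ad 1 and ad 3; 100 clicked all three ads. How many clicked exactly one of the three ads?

Using the inclusion–exclusion count for exactly one event:
|exactly one| = 1706 + 1546 + 1237 − 2·574 − 2·253 − 2·241 + 3·100 = 2653

2653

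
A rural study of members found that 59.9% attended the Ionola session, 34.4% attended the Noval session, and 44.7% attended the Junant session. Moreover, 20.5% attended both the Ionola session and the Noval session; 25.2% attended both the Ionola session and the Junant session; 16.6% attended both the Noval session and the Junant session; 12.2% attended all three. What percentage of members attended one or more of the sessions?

P(union) = 59.9 + 34.4 + 44.7 − 20.5 − 25.2 − 16.6 + 12.2 = 88.9%

88.9%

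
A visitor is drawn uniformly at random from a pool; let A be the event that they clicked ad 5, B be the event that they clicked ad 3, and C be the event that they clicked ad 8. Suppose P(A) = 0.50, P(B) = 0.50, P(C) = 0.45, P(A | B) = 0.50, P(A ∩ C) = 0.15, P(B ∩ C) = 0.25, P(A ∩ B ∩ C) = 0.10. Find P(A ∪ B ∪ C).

P(A ∩ B) = P(B)·P(A|B) = 0.50 × 0.50 = 0.25
Inclusion–exclusion gives
P(A ∪ B ∪ C) = 0.50 + 0.50 + 0.45 − 0.25 − 0.15 − 0.25 + 0.10 = 0.90

0.90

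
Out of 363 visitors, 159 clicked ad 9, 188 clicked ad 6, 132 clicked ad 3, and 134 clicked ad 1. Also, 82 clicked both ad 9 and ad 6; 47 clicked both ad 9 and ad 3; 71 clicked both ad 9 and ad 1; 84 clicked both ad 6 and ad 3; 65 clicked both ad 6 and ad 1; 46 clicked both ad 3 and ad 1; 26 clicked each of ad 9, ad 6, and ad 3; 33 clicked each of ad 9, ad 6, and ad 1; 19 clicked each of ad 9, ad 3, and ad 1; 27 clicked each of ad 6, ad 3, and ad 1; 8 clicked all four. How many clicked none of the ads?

|at least one| = 159 + 188 + 132 + 134 − 82 − 47 − 71 − 84 − 65 − 46 + 26 + 33 + 19 + 27 − 8 = 315
None: 363 − 315 = 48

48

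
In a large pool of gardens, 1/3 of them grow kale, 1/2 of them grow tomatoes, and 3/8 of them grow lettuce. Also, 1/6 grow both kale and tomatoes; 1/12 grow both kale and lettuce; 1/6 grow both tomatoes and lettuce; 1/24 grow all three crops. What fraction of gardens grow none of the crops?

1/6

P(union) = 1/3 + 1/2 + 3/8 − 1/6 − 1/12 − 1/6 + 1/24 = 5/6
P(none) = 1 − 5/6 = 1/6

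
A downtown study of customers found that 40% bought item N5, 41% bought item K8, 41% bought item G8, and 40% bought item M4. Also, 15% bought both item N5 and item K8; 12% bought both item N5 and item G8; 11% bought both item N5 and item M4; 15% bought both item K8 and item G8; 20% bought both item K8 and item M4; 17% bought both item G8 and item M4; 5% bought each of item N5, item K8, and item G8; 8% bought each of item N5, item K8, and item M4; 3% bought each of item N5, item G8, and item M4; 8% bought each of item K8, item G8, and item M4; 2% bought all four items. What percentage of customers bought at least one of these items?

94%

Inclusion–exclusion gives
P(union) = 40 + 41 + 41 + 40 − 15 − 12 − 11 − 15 − 20 − 17 + 5 + 8 + 3 + 8 − 2 = 94%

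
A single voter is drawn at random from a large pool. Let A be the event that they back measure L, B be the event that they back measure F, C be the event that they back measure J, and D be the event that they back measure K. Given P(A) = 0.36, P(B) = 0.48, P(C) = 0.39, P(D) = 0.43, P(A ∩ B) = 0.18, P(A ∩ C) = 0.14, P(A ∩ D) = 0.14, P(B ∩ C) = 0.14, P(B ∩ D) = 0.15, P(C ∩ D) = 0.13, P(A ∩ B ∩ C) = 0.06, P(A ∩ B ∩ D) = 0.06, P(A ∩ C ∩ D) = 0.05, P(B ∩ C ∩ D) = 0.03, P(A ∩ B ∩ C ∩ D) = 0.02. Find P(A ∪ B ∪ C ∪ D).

By inclusion-exclusion,
P(A ∪ B ∪ C ∪ D) = 0.36 + 0.48 + 0.39 + 0.43 − 0.18 − 0.14 − 0.14 − 0.14 − 0.15 − 0.13 + 0.06 + 0.06 + 0.05 + 0.03 − 0.02 = 0.96

0.96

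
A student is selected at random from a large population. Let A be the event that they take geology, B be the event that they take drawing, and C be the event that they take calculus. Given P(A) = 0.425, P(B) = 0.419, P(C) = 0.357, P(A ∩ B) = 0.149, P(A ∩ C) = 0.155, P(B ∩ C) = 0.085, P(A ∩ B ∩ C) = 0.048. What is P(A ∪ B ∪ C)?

0.860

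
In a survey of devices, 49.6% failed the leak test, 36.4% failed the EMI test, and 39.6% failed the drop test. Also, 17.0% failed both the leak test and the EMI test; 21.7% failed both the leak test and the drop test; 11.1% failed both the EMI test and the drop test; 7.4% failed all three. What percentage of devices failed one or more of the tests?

P(at least one) = 49.6 + 36.4 + 39.6 − 17.0 − 21.7 − 11.1 + 7.4 = 83.2%

83.2%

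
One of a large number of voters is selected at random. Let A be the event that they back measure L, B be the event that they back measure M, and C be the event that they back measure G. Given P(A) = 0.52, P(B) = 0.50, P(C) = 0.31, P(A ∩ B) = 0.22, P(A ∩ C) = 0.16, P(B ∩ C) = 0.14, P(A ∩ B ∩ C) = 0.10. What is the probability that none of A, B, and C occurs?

0.09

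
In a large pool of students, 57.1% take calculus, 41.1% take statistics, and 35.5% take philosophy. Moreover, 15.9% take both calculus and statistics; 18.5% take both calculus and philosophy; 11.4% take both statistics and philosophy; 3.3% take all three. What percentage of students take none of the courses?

8.8%

P(≥1) = 57.1 + 41.1 + 35.5 − 15.9 − 18.5 − 11.4 + 3.3 = 91.2%
P(none) = 100% − 91.2% = 8.8%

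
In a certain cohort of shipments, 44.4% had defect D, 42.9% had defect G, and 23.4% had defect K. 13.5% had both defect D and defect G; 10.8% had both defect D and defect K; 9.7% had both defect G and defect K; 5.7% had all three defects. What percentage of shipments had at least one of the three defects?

P(union) = 44.4 + 42.9 + 23.4 − 13.5 − 10.8 − 9.7 + 5.7 = 82.4%

82.4%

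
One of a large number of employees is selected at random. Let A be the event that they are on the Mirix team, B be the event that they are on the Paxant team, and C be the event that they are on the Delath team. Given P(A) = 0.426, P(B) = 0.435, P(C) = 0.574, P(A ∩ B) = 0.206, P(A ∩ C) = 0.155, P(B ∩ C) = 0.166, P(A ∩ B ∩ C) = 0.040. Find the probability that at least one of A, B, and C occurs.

0.948

P(A ∪ B ∪ C) = 0.426 + 0.435 + 0.574 − 0.206 − 0.155 − 0.166 + 0.040 = 0.948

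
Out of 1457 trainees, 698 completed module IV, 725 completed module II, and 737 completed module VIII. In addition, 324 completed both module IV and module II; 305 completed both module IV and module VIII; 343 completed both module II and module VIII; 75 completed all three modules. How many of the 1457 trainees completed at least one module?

1263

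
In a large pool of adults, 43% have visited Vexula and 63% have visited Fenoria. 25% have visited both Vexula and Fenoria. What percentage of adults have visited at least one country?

81%

Inclusion–exclusion gives
P(≥1) = 43 + 63 − 25 = 81%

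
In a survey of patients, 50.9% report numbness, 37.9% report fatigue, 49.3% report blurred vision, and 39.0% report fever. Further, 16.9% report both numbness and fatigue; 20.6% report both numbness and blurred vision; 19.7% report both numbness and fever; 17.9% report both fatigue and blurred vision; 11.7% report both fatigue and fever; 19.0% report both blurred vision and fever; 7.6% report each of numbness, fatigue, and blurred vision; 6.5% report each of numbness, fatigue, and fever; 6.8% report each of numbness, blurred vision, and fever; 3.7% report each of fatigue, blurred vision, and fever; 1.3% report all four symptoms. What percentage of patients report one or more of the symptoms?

P(union) = 50.9 + 37.9 + 49.3 + 39.0 − 16.9 − 20.6 − 19.7 − 17.9 − 11.7 − 19.0 + 7.6 + 6.5 + 6.8 + 3.7 − 1.3 = 94.6%

94.6%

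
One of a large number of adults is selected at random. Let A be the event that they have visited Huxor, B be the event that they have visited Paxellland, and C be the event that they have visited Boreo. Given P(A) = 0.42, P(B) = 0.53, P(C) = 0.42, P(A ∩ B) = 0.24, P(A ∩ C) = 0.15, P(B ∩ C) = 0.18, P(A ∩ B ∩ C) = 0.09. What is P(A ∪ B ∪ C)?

0.89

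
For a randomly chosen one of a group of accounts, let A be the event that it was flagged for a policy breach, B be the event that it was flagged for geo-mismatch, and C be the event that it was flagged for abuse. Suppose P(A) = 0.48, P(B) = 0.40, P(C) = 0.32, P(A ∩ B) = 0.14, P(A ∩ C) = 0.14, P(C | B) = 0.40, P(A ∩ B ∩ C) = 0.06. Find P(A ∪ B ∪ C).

P(B ∩ C) = P(B)·P(C|B) = 0.40 × 0.40 = 0.16
Inclusion–exclusion gives
P(A ∪ B ∪ C) = 0.48 + 0.40 + 0.32 − 0.14 − 0.14 − 0.16 + 0.06 = 0.82

0.82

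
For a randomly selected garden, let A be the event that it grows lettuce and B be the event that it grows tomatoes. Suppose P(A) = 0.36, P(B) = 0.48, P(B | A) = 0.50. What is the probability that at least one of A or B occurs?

0.66

P(A ∩ B) = P(A)·P(B|A) = 0.36 × 0.50 = 0.18
Inclusion–exclusion gives
P(A ∪ B) = 0.36 + 0.48 − 0.18 = 0.66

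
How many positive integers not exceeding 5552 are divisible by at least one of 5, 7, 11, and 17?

2295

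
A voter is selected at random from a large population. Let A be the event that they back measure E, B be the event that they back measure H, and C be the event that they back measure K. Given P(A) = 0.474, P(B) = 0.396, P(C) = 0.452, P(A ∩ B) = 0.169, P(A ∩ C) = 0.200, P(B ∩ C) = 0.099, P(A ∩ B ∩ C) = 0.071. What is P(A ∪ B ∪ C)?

0.925

Apply inclusion-exclusion:
P(A ∪ B ∪ C) = 0.474 + 0.396 + 0.452 − 0.169 − 0.200 − 0.099 + 0.071 = 0.925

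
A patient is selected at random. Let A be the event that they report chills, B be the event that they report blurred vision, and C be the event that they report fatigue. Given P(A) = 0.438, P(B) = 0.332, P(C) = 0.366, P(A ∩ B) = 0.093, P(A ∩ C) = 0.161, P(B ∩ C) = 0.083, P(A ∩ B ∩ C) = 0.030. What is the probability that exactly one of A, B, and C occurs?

0.552

P(exactly one) = 0.438 + 0.332 + 0.366 − 2·0.093 − 2·0.161 − 2·0.083 + 3·0.030 = 0.552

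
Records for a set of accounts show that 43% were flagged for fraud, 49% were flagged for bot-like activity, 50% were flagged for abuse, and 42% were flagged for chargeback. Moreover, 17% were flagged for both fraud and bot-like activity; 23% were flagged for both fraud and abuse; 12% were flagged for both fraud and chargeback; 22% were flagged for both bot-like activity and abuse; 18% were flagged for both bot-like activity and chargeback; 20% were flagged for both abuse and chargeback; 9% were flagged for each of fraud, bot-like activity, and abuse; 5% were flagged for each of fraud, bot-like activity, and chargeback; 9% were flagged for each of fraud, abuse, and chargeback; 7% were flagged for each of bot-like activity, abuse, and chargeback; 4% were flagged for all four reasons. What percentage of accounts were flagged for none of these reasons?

Inclusion–exclusion gives
P(≥1) = 43 + 49 + 50 + 42 − 17 − 23 − 12 − 22 − 18 − 20 + 9 + 5 + 9 + 7 − 4 = 98%
P(none) = 100% − 98% = 2%

2%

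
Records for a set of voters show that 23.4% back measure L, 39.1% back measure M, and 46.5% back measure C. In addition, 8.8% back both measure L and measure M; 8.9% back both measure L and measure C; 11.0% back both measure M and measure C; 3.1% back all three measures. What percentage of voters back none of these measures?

By inclusion-exclusion,
P(union) = 23.4 + 39.1 + 46.5 − 8.8 − 8.9 − 11.0 + 3.1 = 83.4%
P(none) = 100% − 83.4% = 16.6%

16.6%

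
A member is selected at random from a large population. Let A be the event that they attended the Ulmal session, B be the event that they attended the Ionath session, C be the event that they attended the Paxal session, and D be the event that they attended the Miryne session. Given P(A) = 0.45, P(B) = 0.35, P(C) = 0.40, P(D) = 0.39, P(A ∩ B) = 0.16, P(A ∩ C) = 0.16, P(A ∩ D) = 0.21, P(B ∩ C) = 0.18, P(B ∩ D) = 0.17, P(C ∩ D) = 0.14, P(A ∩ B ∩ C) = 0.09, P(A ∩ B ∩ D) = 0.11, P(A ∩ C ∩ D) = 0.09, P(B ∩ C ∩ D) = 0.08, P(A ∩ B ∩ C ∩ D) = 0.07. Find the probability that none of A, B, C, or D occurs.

By inclusion–exclusion:
P(A ∪ B ∪ C ∪ D) = 0.45 + 0.35 + 0.40 + 0.39 − 0.16 − 0.16 − 0.21 − 0.18 − 0.17 − 0.14 + 0.09 + 0.11 + 0.09 + 0.08 − 0.07 = 0.87
P(none) = 1 − 0.87 = 0.13

0.13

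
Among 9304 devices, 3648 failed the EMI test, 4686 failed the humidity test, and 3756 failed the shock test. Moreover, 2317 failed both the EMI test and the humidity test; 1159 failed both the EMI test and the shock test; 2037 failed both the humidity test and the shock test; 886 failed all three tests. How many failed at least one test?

|at least one| = 3648 + 4686 + 3756 − 2317 − 1159 − 2037 + 886 = 7463

7463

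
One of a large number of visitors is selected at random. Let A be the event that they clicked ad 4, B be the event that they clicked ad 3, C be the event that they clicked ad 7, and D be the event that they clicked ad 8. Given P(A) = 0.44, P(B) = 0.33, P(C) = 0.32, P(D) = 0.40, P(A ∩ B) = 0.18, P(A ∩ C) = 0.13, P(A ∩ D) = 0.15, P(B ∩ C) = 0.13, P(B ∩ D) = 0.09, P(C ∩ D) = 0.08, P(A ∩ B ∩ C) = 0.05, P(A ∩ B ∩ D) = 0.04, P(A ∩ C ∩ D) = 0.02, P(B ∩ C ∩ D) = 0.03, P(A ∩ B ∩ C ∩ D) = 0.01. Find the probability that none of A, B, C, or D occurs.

P(A ∪ B ∪ C ∪ D) = 0.44 + 0.33 + 0.32 + 0.40 − 0.18 − 0.13 − 0.15 − 0.13 − 0.09 − 0.08 + 0.05 + 0.04 + 0.02 + 0.03 − 0.01 = 0.86
P(none) = 1 − 0.86 = 0.14

0.14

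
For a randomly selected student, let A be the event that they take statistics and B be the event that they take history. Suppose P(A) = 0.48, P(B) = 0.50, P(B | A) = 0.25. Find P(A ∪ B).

P(A ∩ B) = P(A)·P(B|A) = 0.48 × 0.25 = 0.12
P(A ∪ B) = 0.48 + 0.50 − 0.12 = 0.86

0.86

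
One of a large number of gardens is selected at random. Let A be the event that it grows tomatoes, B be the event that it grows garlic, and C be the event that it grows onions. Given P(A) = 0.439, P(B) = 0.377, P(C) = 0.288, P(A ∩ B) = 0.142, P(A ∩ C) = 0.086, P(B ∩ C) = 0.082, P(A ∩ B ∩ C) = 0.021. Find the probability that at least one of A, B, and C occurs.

By inclusion–exclusion:
P(A ∪ B ∪ C) = 0.439 + 0.377 + 0.288 − 0.142 − 0.086 − 0.082 + 0.021 = 0.815

0.815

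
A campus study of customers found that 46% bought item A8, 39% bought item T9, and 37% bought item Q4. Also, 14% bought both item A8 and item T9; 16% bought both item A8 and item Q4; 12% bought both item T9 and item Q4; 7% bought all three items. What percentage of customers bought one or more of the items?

87%

Inclusion–exclusion gives
P(≥1) = 46 + 39 + 37 − 14 − 16 − 12 + 7 = 87%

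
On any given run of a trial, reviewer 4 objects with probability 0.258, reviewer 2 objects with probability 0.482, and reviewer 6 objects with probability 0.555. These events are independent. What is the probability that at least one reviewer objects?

0.82896158

P(none) = (1 − 0.258) × (1 − 0.482) × (1 − 0.555) = 0.742 × 0.518 × 0.445 = 0.17103842
P(at least one) = 1 − 0.17103842 = 0.82896158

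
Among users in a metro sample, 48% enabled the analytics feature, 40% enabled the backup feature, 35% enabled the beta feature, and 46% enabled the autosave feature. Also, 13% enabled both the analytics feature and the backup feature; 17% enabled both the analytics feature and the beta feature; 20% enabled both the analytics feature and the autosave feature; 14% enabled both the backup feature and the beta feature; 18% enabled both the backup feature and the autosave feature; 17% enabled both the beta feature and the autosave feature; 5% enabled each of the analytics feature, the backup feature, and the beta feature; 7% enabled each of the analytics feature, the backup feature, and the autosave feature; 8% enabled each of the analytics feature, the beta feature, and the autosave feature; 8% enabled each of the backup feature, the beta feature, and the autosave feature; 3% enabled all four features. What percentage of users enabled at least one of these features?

95%

P(union) = 48 + 40 + 35 + 46 − 13 − 17 − 20 − 14 − 18 − 17 + 5 + 7 + 8 + 8 − 3 = 95%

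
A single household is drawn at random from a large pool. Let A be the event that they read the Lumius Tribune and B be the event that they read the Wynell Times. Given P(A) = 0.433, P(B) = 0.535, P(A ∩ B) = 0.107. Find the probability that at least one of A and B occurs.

0.861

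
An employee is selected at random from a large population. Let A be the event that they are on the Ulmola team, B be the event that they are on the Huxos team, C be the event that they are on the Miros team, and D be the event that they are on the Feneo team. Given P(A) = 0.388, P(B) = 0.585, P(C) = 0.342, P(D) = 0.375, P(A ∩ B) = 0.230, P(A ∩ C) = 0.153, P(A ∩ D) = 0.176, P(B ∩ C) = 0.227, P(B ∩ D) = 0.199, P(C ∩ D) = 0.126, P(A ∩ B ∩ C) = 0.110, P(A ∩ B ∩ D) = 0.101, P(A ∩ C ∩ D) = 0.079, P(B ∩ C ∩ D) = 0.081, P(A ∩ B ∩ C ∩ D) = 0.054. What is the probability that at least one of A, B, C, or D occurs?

0.896

P(A ∪ B ∪ C ∪ D) = 0.388 + 0.585 + 0.342 + 0.375 − 0.230 − 0.153 − 0.176 − 0.227 − 0.199 − 0.126 + 0.110 + 0.101 + 0.079 + 0.081 − 0.054 = 0.896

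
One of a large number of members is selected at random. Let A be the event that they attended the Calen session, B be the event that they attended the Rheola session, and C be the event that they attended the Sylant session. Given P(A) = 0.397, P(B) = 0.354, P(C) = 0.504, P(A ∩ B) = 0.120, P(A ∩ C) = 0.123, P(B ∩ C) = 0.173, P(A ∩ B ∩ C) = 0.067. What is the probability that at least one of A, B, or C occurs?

By inclusion-exclusion,
P(A ∪ B ∪ C) = 0.397 + 0.354 + 0.504 − 0.120 − 0.123 − 0.173 + 0.067 = 0.906

0.906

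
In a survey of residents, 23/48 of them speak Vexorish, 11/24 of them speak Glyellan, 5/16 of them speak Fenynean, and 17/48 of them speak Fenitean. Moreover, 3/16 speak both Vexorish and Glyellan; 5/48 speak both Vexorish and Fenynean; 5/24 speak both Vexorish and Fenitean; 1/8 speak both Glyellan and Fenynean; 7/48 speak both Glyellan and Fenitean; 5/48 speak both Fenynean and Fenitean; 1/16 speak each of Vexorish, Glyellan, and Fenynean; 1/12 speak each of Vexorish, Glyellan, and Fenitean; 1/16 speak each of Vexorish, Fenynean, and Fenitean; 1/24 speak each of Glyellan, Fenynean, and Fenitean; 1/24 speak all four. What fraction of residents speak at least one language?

15/16

P(at least one) = 23/48 + 11/24 + 5/16 + 17/48 − 3/16 − 5/48 − 5/24 − 1/8 − 7/48 − 5/48 + 1/16 + 1/12 + 1/16 + 1/24 − 1/24 = 15/16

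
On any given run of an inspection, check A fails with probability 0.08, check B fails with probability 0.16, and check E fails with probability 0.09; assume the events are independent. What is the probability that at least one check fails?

0.296752

P(none) = (1 − 0.08) × (1 − 0.16) × (1 − 0.09) = 0.92 × 0.84 × 0.91 = 0.703248
P(at least one) = 1 − 0.703248 = 0.296752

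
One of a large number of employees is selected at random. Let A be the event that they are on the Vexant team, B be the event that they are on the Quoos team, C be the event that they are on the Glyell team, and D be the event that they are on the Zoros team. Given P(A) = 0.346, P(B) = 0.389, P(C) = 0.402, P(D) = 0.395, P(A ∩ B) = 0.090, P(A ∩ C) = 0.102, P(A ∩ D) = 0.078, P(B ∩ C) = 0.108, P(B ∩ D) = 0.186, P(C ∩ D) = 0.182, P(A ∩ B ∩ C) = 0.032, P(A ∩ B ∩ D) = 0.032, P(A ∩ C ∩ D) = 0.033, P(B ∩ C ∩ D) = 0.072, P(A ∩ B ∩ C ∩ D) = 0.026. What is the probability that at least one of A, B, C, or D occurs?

0.929

Inclusion–exclusion gives
P(A ∪ B ∪ C ∪ D) = 0.346 + 0.389 + 0.402 + 0.395 − 0.090 − 0.102 − 0.078 − 0.108 − 0.186 − 0.182 + 0.032 + 0.032 + 0.033 + 0.072 − 0.026 = 0.929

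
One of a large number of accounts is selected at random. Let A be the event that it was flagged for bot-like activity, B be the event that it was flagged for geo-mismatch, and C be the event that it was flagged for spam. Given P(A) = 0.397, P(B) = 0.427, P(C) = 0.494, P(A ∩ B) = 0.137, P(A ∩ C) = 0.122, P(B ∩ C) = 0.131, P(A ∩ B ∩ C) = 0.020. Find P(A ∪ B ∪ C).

0.948

By inclusion-exclusion,
P(A ∪ B ∪ C) = 0.397 + 0.427 + 0.494 − 0.137 − 0.122 − 0.131 + 0.020 = 0.948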